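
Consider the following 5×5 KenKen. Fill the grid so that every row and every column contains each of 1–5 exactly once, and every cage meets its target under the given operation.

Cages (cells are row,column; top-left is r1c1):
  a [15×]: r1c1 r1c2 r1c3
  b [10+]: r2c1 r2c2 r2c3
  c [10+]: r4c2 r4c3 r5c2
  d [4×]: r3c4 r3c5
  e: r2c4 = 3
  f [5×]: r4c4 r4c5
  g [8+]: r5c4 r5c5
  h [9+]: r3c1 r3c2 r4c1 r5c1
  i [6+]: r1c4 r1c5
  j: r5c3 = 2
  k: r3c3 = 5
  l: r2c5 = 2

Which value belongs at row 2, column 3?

Cage e is given; hence r2c4 = 3.
L is a freebie; hence r2c5 = 2.
Cage k is a single given cell, which forces r3c3 = 5.
Cage j is a single given cell, so r5c3 = 2.
Column 4 already has 3; hence r5c4 = 5.
Row 5 already has 5, so r5c5 = 3.
Column 4 now contains 5; hence r4c4 = 1.
The two cells of cage f must have product 5, leaving r4c5 = 5.
Column 4 now contains 1; hence r1c4 = 2.
Column 5 now contains 5; hence r1c5 = 4.
Column 4 now contains 1, so r3c4 = 4.
The two cells of cage d must have product 4, so r3c5 = 1.
Row 4 now contains 5; hence r4c2 = 2.
Row 4 already has 1, leaving r4c3 = 4.
Cage c has sum 10, leaving r5c2 = 4.
Cage b has sum 10, so r2c1 = 4.
The 3 cells of cage b must have sum 10, so r2c2 = 5.
Column 3 now contains 4; hence r2c3 = 1.
The 4 cells of cage h must have sum 9, which forces r3c1 = 2.
Column 2 now contains 2; hence r3c2 = 3.
4 is placed in row 4, which forces r4c1 = 3.
4 is placed in row 5, which forces r5c1 = 1.
Column 1 already has 1, so r1c1 = 5.
Column 2 already has 3, so r1c2 = 1.
Column 3 already has 1, which forces r1c3 = 3.
The full grid is 5 1 3 2 4 / 4 5 1 3 2 / 2 3 5 4 1 / 3 2 4 1 5 / 1 4 2 5 3.

1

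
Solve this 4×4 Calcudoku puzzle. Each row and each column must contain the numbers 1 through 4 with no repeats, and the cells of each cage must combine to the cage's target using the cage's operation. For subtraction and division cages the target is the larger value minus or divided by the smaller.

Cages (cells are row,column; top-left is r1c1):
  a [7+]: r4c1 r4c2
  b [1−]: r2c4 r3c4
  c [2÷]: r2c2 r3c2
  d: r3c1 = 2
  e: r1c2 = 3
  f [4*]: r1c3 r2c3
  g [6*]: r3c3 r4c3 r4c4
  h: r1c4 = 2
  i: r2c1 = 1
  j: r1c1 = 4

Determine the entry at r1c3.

Cage j is a single given cell, leaving r1c1 = 4.
E is a freebie, so r1c2 = 3.
4 is placed in row 1; hence r1c3 = 1.
Cage h is given, which forces r1c4 = 2.
Cage i is a single given cell, so r2c1 = 1.
Column 3 already has 1, which forces r2c3 = 4.
Row 2 now contains 4, leaving r2c4 = 3.
Cage d is given, so r3c1 = 2.
2 is placed in row 3; hence r3c3 = 3.
Column 1 now contains 4, which forces r4c1 = 3.
3 is placed in column 2, which forces r4c2 = 4.
Column 3 already has 3; hence r4c3 = 2.
Column 4 now contains 3, leaving r4c4 = 1.
Row 2 now contains 4, so r2c2 = 2.
4 is placed in column 2, so r3c2 = 1.
1 is placed in column 4, which forces r3c4 = 4.
The full grid is 4 3 1 2 / 1 2 4 3 / 2 1 3 4 / 3 4 2 1.

1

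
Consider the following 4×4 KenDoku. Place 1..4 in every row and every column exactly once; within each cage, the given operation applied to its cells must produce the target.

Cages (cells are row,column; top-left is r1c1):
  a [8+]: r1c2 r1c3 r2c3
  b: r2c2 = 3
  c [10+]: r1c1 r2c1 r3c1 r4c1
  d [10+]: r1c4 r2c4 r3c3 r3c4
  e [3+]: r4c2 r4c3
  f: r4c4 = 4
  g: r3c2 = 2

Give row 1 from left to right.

2 4 3 1

B is a freebie, so r2c2 = 3.
G is a freebie; hence r3c2 = 2.
Column 2 already has 2, so r4c2 = 1.
Row 4 now contains 1, which forces r4c3 = 2.
F is a freebie, so r4c4 = 4.
Column 2 now contains 1, leaving r1c2 = 4.
Cage a has sum 8, which forces r1c3 = 3.
Cage a needs sum 8, so r2c3 = 1.
Row 2 already has 1, so r2c4 = 2.
Cage d needs sum 10, so r3c3 = 4.
4 is placed in row 4, so r4c1 = 3.
Cage c needs sum 10, so r1c1 = 2.
Column 4 now contains 2, which forces r1c4 = 1.
2 is placed in row 2, so r2c1 = 4.
Row 3 already has 4, leaving r3c1 = 1.
Cage d has sum 10; hence r3c4 = 3.
Completed grid: 2 4 3 1 / 4 3 1 2 / 1 2 4 3 / 3 1 2 4.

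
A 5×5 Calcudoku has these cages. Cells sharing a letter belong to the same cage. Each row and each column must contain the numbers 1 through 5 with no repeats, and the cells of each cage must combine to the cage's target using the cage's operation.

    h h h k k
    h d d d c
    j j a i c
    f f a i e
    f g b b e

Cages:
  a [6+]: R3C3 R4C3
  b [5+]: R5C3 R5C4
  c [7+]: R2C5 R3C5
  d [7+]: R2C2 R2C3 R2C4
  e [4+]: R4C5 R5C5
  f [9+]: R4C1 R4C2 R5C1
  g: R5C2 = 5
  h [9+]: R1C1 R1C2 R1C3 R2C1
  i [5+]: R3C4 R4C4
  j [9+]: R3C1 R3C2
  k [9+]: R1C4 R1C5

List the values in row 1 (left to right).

G is a freebie; hence R5C2 = 5.
The two cells of cage j must have sum 9, which forces R3C1 = 5.
Column 2 now contains 5, leaving R3C2 = 4.
In row 2, 3 can only go at R2C1, so R2C1 = 3.
Cage f has sum 9, which forces R4C2 = 3.
Row 4 now contains 3, so R4C5 = 1.
1 is placed in column 5, which forces R5C5 = 3.
Cage h needs sum 9, leaving R1C3 = 3.
Cage c's pair has sum 7, so R2C5 = 5.
3 is placed in column 5, which forces R3C5 = 2.
The two cells of cage k must have sum 9; hence R1C4 = 5.
Column 5 already has 5, leaving R1C5 = 4.
2 is placed in row 3, so R3C3 = 1.
Row 3 now contains 1, leaving R3C4 = 3.
The two cells of cage a must have sum 6; hence R4C3 = 5.
Column 3 now contains 1; hence R5C3 = 4.
4 is placed in row 5, leaving R5C4 = 1.
The 3 cells of cage d must have sum 7, which forces R2C2 = 1.
4 is placed in column 3, so R2C3 = 2.
Cage d has sum 7, so R2C4 = 4.
Cage f has sum 9, so R4C1 = 4.
The two cells of cage i must have sum 5, leaving R4C4 = 2.
4 is placed in row 5, so R5C1 = 2.
2 is placed in column 1, which forces R1C1 = 1.
Column 2 now contains 1; hence R1C2 = 2.
Filled in: 1 2 3 5 4 / 3 1 2 4 5 / 5 4 1 3 2 / 4 3 5 2 1 / 2 5 4 1 3.

1 2 3 5 4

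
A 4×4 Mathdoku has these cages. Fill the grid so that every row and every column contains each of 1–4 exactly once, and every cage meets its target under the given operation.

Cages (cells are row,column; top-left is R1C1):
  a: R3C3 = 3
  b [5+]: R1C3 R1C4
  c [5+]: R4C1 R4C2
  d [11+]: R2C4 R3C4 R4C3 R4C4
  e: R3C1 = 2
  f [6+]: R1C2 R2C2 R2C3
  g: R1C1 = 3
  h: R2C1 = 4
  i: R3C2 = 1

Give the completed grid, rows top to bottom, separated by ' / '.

3 2 4 1 / 4 3 1 2 / 2 1 3 4 / 1 4 2 3

Cage g is a single given cell, leaving R1C1 = 3.
H is a freebie, so R2C1 = 4.
Cage e is given, which forces R3C1 = 2.
Cage i is given; hence R3C2 = 1.
A is a freebie, leaving R3C3 = 3.
Row 3 now contains 3; hence R3C4 = 4.
Column 1 now contains 2, so R4C1 = 1.
Column 2 now contains 1, leaving R1C2 = 2.
Cage b needs two cells with sum 5; hence R1C3 = 4.
Cage b needs two cells with sum 5, so R1C4 = 1.
Cage f has sum 6, so R2C2 = 3.
Cage f has sum 6, so R2C3 = 1.
Column 4 now contains 1, so R2C4 = 2.
The two cells of cage c must have sum 5; hence R4C2 = 4.
4 is placed in column 3, so R4C3 = 2.
Column 4 now contains 2; hence R4C4 = 3.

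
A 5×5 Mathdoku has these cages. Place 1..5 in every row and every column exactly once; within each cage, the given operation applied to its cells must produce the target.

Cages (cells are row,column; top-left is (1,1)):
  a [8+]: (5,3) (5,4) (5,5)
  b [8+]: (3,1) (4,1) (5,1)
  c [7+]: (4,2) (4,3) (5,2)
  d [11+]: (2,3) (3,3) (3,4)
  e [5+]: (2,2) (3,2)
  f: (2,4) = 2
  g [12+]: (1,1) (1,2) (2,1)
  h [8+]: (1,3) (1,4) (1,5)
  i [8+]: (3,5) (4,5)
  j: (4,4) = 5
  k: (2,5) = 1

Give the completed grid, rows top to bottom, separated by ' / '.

2 5 1 3 4 / 5 3 4 2 1 / 1 2 3 4 5 / 4 1 2 5 3 / 3 4 5 1 2

Cage f is a single given cell, which forces (2,4) = 2.
Cage k is given, which forces (2,5) = 1.
Cage j is given; hence (4,4) = 5.
5 is placed in row 4; hence (4,5) = 3.
3 is placed in column 5, so (3,5) = 5.
The 3 cells of cage d must have sum 11, which forces (3,4) = 4.
In column 2, 5 can only go at (1,2), so (1,2) = 5.
The 3 cells of cage h must have sum 8, which forces (1,5) = 4.
Column 5 now contains 4, leaving (5,5) = 2.
Cage a has sum 8, leaving (5,3) = 5.
The 3 cells of cage a must have sum 8, so (5,4) = 1.
Cage h needs sum 8, which forces (1,3) = 1.
Column 4 already has 1; hence (1,4) = 3.
Column 3 now contains 5, which forces (2,3) = 4.
Cage d needs sum 11; hence (3,3) = 3.
Column 3 now contains 1, leaving (4,3) = 2.
1 is placed in row 5; hence (5,2) = 4.
Row 1 already has 3, leaving (1,1) = 2.
4 is placed in row 2; hence (2,1) = 5.
4 is placed in row 2, leaving (2,2) = 3.
Row 3 now contains 3; hence (3,1) = 1.
Cage e needs two cells with sum 5; hence (3,2) = 2.
Cage b has sum 8, so (4,1) = 4.
Row 4 now contains 2; hence (4,2) = 1.
Row 5 already has 4; hence (5,1) = 3.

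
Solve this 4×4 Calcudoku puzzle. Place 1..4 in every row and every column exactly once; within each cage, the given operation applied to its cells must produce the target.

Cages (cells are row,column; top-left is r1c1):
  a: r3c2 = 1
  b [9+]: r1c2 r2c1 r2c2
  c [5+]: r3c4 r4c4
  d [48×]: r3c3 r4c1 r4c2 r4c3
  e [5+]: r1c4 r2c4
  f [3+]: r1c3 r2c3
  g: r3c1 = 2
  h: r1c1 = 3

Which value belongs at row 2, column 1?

4

Cage h is a single given cell, which forces r1c1 = 3.
Cage g is a single given cell; hence r3c1 = 2.
A is a freebie, so r3c2 = 1.
Row 3 already has 2, leaving r3c3 = 4.
Row 3 now contains 4, so r3c4 = 3.
Cage b needs sum 9, leaving r1c2 = 2.
Row 1 already has 2, which forces r1c3 = 1.
Row 1 now contains 1; hence r1c4 = 4.
Column 1 already has 2, which forces r2c1 = 4.
Cage b has sum 9, leaving r2c2 = 3.
Column 3 now contains 1; hence r2c3 = 2.
4 is placed in column 4; hence r2c4 = 1.
Column 1 already has 4, so r4c1 = 1.
Column 2 already has 3, so r4c2 = 4.
Column 3 now contains 1, leaving r4c3 = 3.
The two cells of cage c must have sum 5, leaving r4c4 = 2.
Filled in: 3 2 1 4 / 4 3 2 1 / 2 1 4 3 / 1 4 3 2.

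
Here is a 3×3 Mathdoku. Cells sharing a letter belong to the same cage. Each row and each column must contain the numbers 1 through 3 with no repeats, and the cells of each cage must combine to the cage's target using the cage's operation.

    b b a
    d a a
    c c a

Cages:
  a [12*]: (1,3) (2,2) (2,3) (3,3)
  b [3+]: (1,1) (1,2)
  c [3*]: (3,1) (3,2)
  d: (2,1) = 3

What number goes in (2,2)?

2

Cage d is given, so (2,1) = 3.
Cage a needs product 12, so (2,2) = 2.
Row 2 already has 3; hence (2,3) = 1.
Column 1 already has 3, which forces (3,1) = 1.
Row 3 already has 1, so (3,2) = 3.
3 is placed in row 3, which forces (3,3) = 2.
1 is placed in column 1; hence (1,1) = 2.
Column 2 already has 2, which forces (1,2) = 1.
Column 3 now contains 2, which forces (1,3) = 3.
The full grid is 2 1 3 / 3 2 1 / 1 3 2.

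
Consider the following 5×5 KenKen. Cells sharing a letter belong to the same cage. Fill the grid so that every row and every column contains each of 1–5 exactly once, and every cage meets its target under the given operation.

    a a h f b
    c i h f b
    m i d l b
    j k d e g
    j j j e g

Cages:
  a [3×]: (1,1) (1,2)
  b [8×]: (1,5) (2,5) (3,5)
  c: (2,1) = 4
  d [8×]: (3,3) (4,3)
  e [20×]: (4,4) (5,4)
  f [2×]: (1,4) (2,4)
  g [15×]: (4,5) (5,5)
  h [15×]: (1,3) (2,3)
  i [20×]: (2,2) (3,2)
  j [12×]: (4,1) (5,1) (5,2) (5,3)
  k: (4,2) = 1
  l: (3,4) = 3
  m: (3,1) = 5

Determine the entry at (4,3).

4

Cage c is given, which forces (2,1) = 4.
Row 2 now contains 4, leaving (2,2) = 5.
Row 2 already has 5, leaving (2,3) = 3.
Cage m is given, leaving (3,1) = 5.
Column 2 already has 5, so (3,2) = 4.
4 is placed in row 3, which forces (3,3) = 2.
L is a freebie, leaving (3,4) = 3.
2 is placed in row 3; hence (3,5) = 1.
K is a freebie, which forces (4,2) = 1.
Column 3 now contains 2; hence (4,3) = 4.
Row 4 already has 4, leaving (4,4) = 5.
5 is placed in row 4, so (4,5) = 3.
Column 3 already has 4; hence (5,3) = 1.
Column 4 now contains 5, which forces (5,4) = 4.
3 is placed in column 5, which forces (5,5) = 5.
Cage a's pair has product 3, so (1,1) = 1.
Column 2 now contains 1; hence (1,2) = 3.
Column 3 already has 3; hence (1,3) = 5.
Row 1 now contains 1, which forces (1,4) = 2.
The 3 cells of cage b must have product 8, so (1,5) = 4.
Column 4 now contains 2, leaving (2,4) = 1.
Column 5 now contains 1; hence (2,5) = 2.
Row 4 now contains 1, which forces (4,1) = 2.
Row 5 now contains 1, so (5,1) = 3.
Cage j has product 12; hence (5,2) = 2.
The full grid is 1 3 5 2 4 / 4 5 3 1 2 / 5 4 2 3 1 / 2 1 4 5 3 / 3 2 1 4 5.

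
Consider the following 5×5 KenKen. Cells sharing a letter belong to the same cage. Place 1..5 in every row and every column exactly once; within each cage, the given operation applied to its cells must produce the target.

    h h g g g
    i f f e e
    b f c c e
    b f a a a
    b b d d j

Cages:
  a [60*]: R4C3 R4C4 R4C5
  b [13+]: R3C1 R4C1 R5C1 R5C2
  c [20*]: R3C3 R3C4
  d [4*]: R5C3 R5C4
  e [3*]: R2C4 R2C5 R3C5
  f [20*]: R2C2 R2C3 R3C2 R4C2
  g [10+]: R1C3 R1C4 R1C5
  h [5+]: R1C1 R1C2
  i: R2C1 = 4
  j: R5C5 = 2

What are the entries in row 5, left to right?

Cage i is given, which forces R2C1 = 4.
Cage e has product 3, leaving R2C4 = 1.
Cage e needs product 3, which forces R2C5 = 3.
Cage e needs product 3; hence R3C5 = 1.
Column 4 already has 1; hence R5C4 = 4.
Cage j is a single given cell, so R5C5 = 2.
1 is placed in row 2; hence R2C2 = 5.
1 is placed in row 2, leaving R2C3 = 2.
The 4 cells of cage f must have product 20; hence R3C2 = 2.
Cage c needs two cells with product 20, leaving R3C3 = 4.
4 is placed in column 4, which forces R3C4 = 5.
The 4 cells of cage f must have product 20, so R4C2 = 1.
Column 4 now contains 5, leaving R4C4 = 3.
Column 2 now contains 5, which forces R5C2 = 3.
4 is placed in row 5, which forces R5C3 = 1.
The two cells of cage h must have sum 5, which forces R1C1 = 1.
Column 2 already has 3, leaving R1C2 = 4.
1 is placed in column 3, so R1C3 = 3.
Column 4 already has 3; hence R1C4 = 2.
Cage g needs sum 10, so R1C5 = 5.
5 is placed in row 3, which forces R3C1 = 3.
The 4 cells of cage b must have sum 13, leaving R4C1 = 2.
Row 4 already has 3, which forces R4C3 = 5.
Cage a has product 60, leaving R4C5 = 4.
Row 5 now contains 1, leaving R5C1 = 5.
Completed grid: 1 4 3 2 5 / 4 5 2 1 3 / 3 2 4 5 1 / 2 1 5 3 4 / 5 3 1 4 2.

5 3 1 4 2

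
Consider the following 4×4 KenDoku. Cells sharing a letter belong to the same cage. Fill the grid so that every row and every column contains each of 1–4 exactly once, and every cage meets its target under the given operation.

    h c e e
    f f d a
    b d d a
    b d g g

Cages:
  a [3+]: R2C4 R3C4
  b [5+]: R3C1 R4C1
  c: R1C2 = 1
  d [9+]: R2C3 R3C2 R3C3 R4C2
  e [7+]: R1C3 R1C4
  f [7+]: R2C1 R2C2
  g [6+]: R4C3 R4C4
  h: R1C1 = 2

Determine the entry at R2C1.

3

Cage h is given, so R1C1 = 2.
Cage c is a single given cell, leaving R1C2 = 1.
Row 4 needs a 1, and only R4C1 is open for it.
1 is placed in column 1; hence R3C1 = 4.
Column 1 now contains 4; hence R2C1 = 3.
Cage f's pair has sum 7, leaving R2C2 = 4.
The 4 cells of cage d must have sum 9, which forces R2C3 = 1.
Row 2 already has 1; hence R2C4 = 2.
Cage d has sum 9, which forces R3C2 = 2.
The 4 cells of cage d must have sum 9; hence R3C3 = 3.
2 is placed in column 4, leaving R3C4 = 1.
Cage d needs sum 9; hence R4C2 = 3.
2 is placed in column 4; hence R4C4 = 4.
3 is placed in column 3, leaving R1C3 = 4.
Column 4 now contains 4, which forces R1C4 = 3.
Row 4 already has 4, so R4C3 = 2.
The full grid is 2 1 4 3 / 3 4 1 2 / 4 2 3 1 / 1 3 2 4.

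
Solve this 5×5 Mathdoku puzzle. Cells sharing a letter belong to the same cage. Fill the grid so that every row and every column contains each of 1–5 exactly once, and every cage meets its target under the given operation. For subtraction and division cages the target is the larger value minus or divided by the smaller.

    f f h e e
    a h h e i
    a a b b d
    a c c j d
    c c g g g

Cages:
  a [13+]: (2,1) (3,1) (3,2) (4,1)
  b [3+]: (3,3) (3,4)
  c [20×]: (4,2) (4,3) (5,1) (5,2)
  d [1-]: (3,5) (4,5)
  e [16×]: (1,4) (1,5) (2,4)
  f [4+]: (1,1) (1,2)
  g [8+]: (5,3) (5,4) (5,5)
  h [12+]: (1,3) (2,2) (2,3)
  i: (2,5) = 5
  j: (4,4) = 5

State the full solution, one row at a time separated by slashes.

Cage i is a single given cell, leaving (2,5) = 5.
Cage j is given, so (4,4) = 5.
Cage h has sum 12; hence (1,3) = 5.
Row 1 needs a 2, and only (1,5) is open for it.
Cage e has product 16, which forces (1,4) = 4.
The 3 cells of cage e must have product 16; hence (2,4) = 2.
Column 4 now contains 2, so (3,4) = 1.
Column 4 already has 1; hence (5,4) = 3.
Row 3 already has 1, so (3,3) = 2.
The only place for 1 in row 2 is (2,1).
Column 1 now contains 1, leaving (1,1) = 3.
Cage f's pair has sum 4, leaving (1,2) = 1.
Column 1 already has 3, so (4,1) = 4.
Row 4 now contains 4, leaving (4,2) = 2.
Cage c needs product 20, leaving (4,3) = 1.
Row 4 now contains 4, which forces (4,5) = 3.
1 is placed in column 2, so (5,2) = 5.
Column 3 already has 1, so (5,3) = 4.
Row 5 already has 4, leaving (5,5) = 1.
The 3 cells of cage h must have sum 12, which forces (2,2) = 4.
Column 3 now contains 4, so (2,3) = 3.
4 is placed in column 1, leaving (3,1) = 5.
Cage a has sum 13, so (3,2) = 3.
Column 5 already has 3, leaving (3,5) = 4.
Row 5 already has 5; hence (5,1) = 2.

3 1 5 4 2 / 1 4 3 2 5 / 5 3 2 1 4 / 4 2 1 5 3 / 2 5 4 3 1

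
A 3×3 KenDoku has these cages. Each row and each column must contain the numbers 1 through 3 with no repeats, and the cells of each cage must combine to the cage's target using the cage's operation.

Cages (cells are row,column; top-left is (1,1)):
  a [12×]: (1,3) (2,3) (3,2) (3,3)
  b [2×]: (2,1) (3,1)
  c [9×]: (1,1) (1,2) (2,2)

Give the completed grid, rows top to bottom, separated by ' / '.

Cage c needs product 9; hence (1,1) = 3.
The 3 cells of cage c must have product 9, which forces (1,2) = 1.
1 is placed in row 1, leaving (1,3) = 2.
Cage c needs product 9, leaving (2,2) = 3.
3 is placed in row 2, leaving (2,3) = 1.
The 4 cells of cage a must have product 12, so (3,2) = 2.
Column 3 now contains 1, which forces (3,3) = 3.
1 is placed in row 2, which forces (2,1) = 2.
Row 3 now contains 2; hence (3,1) = 1.

3 1 2 / 2 3 1 / 1 2 3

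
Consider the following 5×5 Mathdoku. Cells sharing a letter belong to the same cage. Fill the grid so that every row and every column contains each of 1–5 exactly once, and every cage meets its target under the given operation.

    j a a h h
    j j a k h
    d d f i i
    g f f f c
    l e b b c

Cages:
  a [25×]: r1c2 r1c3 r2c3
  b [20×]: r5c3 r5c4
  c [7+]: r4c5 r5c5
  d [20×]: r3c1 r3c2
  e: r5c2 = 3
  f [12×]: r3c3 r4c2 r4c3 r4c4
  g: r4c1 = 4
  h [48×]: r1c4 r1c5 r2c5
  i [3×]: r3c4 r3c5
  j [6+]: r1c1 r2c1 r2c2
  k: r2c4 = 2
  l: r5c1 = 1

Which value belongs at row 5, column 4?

5

Cage a has product 25, leaving r1c2 = 5.
Cage a needs product 25, leaving r1c3 = 1.
The 3 cells of cage h must have product 48, leaving r1c4 = 4.
The 3 cells of cage h must have product 48, leaving r1c5 = 3.
Cage a has product 25; hence r2c3 = 5.
Cage k is a single given cell, which forces r2c4 = 2.
Cage h has product 48, so r2c5 = 4.
Column 2 now contains 5; hence r3c2 = 4.
Column 3 now contains 1, so r3c3 = 2.
Column 5 now contains 3, which forces r3c5 = 1.
Cage g is given, which forces r4c1 = 4.
Row 4 now contains 4, leaving r4c3 = 3.
Row 4 already has 3, so r4c4 = 1.
Cage l is a single given cell, which forces r5c1 = 1.
Cage e is given; hence r5c2 = 3.
Column 3 already has 5, so r5c3 = 4.
Column 4 now contains 4; hence r5c4 = 5.
Row 5 now contains 5; hence r5c5 = 2.
3 is placed in row 1, leaving r1c1 = 2.
Column 1 now contains 1, so r2c1 = 3.
3 is placed in column 2; hence r2c2 = 1.
Row 3 now contains 4; hence r3c1 = 5.
Row 3 now contains 1, which forces r3c4 = 3.
Row 4 now contains 1, which forces r4c2 = 2.
2 is placed in column 5; hence r4c5 = 5.
The full grid is 2 5 1 4 3 / 3 1 5 2 4 / 5 4 2 3 1 / 4 2 3 1 5 / 1 3 4 5 2.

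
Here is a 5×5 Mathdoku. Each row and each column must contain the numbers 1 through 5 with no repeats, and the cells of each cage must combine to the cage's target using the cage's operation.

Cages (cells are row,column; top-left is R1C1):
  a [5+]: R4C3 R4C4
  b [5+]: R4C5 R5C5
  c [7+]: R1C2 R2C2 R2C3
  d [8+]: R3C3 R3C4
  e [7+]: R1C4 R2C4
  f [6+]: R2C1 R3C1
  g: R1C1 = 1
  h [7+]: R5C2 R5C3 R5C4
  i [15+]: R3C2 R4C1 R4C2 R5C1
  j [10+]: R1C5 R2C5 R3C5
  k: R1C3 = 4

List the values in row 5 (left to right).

5 4 2 1 3

G is a freebie, which forces R1C1 = 1.
Cage k is given, so R1C3 = 4.
In row 5, 5 can only go at R5C1, so R5C1 = 5.
Row 4 needs a 5, and only R4C2 is open for it.
The only place for 3 in row 5 is R5C5.
Cage j needs sum 10, which forces R1C5 = 5.
The two cells of cage b must have sum 5, which forces R4C5 = 2.
Cage a needs two cells with sum 5; hence R4C3 = 1.
Cage a's pair has sum 5; hence R4C4 = 4.
1 is placed in column 3, leaving R5C3 = 2.
2 is placed in row 5, so R5C4 = 1.
Cage c has sum 7, leaving R1C2 = 3.
Cage e's pair has sum 7, which forces R1C4 = 2.
The 3 cells of cage c must have sum 7; hence R2C2 = 1.
2 is placed in column 3, leaving R2C3 = 3.
Column 4 already has 4, which forces R2C4 = 5.
Row 2 already has 1, which forces R2C5 = 4.
Cage i has sum 15, so R3C2 = 2.
Column 3 already has 3, leaving R3C3 = 5.
Column 4 now contains 5, leaving R3C4 = 3.
Column 5 already has 4, so R3C5 = 1.
4 is placed in row 4; hence R4C1 = 3.
Row 5 already has 1; hence R5C2 = 4.
Row 2 already has 4, so R2C1 = 2.
Row 3 now contains 2; hence R3C1 = 4.
Filled in: 1 3 4 2 5 / 2 1 3 5 4 / 4 2 5 3 1 / 3 5 1 4 2 / 5 4 2 1 3.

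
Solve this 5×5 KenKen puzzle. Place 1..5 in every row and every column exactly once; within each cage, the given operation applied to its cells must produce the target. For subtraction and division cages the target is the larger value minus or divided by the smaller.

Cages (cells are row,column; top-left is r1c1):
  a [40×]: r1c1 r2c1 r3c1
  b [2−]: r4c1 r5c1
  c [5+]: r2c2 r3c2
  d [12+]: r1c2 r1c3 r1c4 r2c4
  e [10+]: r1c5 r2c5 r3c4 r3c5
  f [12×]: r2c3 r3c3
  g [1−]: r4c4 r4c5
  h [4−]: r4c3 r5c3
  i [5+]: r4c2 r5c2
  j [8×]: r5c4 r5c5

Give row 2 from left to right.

Column 2 needs a 5, and only r1c2 is open for it.
The only place for 2 in column 3 is r1c3.
Row 1 already has 2, which forces r1c1 = 4.
Column 4 needs a 5, and only r4c4 is open for it.
Row 4 already has 5, so r4c3 = 1.
Cage g needs two cells with difference 1, so r4c5 = 4.
Cage h needs two cells with difference 4, leaving r5c3 = 5.
Column 5 already has 4, so r5c5 = 2.
Cage e has sum 10, which forces r3c4 = 1.
Row 4 already has 1, so r4c1 = 3.
The two cells of cage i must have sum 5, which forces r4c2 = 2.
Cage b needs two cells with difference 2, which forces r5c1 = 1.
The two cells of cage i must have sum 5; hence r5c2 = 3.
Row 5 already has 2, leaving r5c4 = 4.
Column 4 already has 1, which forces r1c4 = 3.
Row 1 now contains 3; hence r1c5 = 1.
Cage c's pair has sum 5; hence r2c2 = 1.
4 is placed in column 4, leaving r2c4 = 2.
Column 2 already has 3, so r3c2 = 4.
Row 3 now contains 4, which forces r3c3 = 3.
Row 3 now contains 3, which forces r3c5 = 5.
Row 2 already has 2; hence r2c1 = 5.
Column 3 now contains 3, which forces r2c3 = 4.
5 is placed in column 5, so r2c5 = 3.
Row 3 now contains 5, which forces r3c1 = 2.
The full grid is 4 5 2 3 1 / 5 1 4 2 3 / 2 4 3 1 5 / 3 2 1 5 4 / 1 3 5 4 2.

5 1 4 2 3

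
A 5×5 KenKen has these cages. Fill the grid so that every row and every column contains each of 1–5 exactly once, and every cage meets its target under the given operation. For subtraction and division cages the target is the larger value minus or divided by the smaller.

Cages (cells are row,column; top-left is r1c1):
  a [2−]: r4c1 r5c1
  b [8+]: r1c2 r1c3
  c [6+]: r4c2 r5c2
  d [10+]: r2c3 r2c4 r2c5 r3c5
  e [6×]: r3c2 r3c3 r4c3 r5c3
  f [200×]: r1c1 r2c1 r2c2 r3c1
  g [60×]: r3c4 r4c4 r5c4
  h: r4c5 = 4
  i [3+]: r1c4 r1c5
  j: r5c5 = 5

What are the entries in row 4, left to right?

3 2 1 5 4

Cage f needs product 200, so r2c2 = 5.
Cage e needs product 6, so r3c2 = 1.
Cage h is given; hence r4c5 = 4.
Cage j is given, leaving r5c5 = 5.
5 is placed in column 2, so r1c2 = 3.
Cage b's pair has sum 8; hence r1c3 = 5.
Row 4 now contains 4, so r4c2 = 2.
The two cells of cage c must have sum 6, so r5c2 = 4.
4 is placed in row 5, so r5c4 = 3.
Cage f has product 200, leaving r3c1 = 5.
Cage g needs product 60, so r3c4 = 4.
Cage a's pair has difference 2, so r4c1 = 3.
3 is placed in row 4, so r4c3 = 1.
Column 4 already has 3, so r4c4 = 5.
Row 5 already has 3, which forces r5c1 = 1.
Column 3 already has 1; hence r5c3 = 2.
Cage d has sum 10, which forces r2c3 = 4.
Column 3 now contains 2, so r3c3 = 3.
Row 3 now contains 3, which forces r3c5 = 2.
Cage f has product 200, leaving r1c1 = 4.
Cage i needs two cells with sum 3, so r1c4 = 2.
Column 5 already has 2; hence r1c5 = 1.
Row 2 now contains 4, leaving r2c1 = 2.
Cage d needs sum 10, so r2c4 = 1.
Cage d has sum 10; hence r2c5 = 3.
Completed grid: 4 3 5 2 1 / 2 5 4 1 3 / 5 1 3 4 2 / 3 2 1 5 4 / 1 4 2 3 5.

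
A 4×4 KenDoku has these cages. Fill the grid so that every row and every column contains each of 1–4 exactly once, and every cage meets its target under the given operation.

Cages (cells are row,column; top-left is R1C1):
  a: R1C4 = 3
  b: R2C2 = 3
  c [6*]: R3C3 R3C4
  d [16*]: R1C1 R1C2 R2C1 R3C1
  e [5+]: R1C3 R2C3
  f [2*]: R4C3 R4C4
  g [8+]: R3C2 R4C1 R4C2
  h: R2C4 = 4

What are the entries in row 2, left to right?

2 3 1 4

The 4 cells of cage d must have product 16, so R1C2 = 2.
A is a freebie, which forces R1C4 = 3.
B is a freebie, leaving R2C2 = 3.
Cage h is given, leaving R2C4 = 4.
Column 4 now contains 3, so R3C4 = 2.
Column 4 already has 2, so R4C4 = 1.
Cage e's pair has sum 5, which forces R1C3 = 4.
The 4 cells of cage d must have product 16; hence R2C1 = 2.
The two cells of cage e must have sum 5; hence R2C3 = 1.
Cage g has sum 8, so R3C2 = 1.
2 is placed in row 3, leaving R3C3 = 3.
Cage g has sum 8, so R4C1 = 3.
Row 4 now contains 1; hence R4C2 = 4.
Row 4 now contains 1, so R4C3 = 2.
Row 1 now contains 4, which forces R1C1 = 1.
1 is placed in row 3, leaving R3C1 = 4.
The full grid is 1 2 4 3 / 2 3 1 4 / 4 1 3 2 / 3 4 2 1.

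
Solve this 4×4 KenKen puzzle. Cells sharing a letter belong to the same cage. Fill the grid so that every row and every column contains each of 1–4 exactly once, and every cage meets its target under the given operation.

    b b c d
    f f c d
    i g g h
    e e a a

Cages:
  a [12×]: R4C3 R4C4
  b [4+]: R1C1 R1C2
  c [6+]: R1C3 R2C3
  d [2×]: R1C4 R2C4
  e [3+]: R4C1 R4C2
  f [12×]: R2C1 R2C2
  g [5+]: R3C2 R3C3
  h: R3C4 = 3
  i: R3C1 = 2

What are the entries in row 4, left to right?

1 2 3 4

Cage i is given, so R3C1 = 2.
H is a freebie, leaving R3C4 = 3.
Column 1 now contains 2, so R4C1 = 1.
Row 4 already has 1, which forces R4C2 = 2.
Column 4 now contains 3, which forces R4C4 = 4.
Column 1 already has 1; hence R1C1 = 3.
Cage b needs two cells with sum 4, leaving R1C2 = 1.
1 is placed in row 1, which forces R1C4 = 2.
3 is placed in column 1; hence R2C1 = 4.
Row 2 already has 4, so R2C2 = 3.
Row 2 already has 4; hence R2C3 = 2.
Column 4 now contains 2, which forces R2C4 = 1.
1 is placed in column 2, so R3C2 = 4.
Row 3 already has 4; hence R3C3 = 1.
Row 4 already has 4, which forces R4C3 = 3.
Row 1 already has 2, so R1C3 = 4.
The full grid is 3 1 4 2 / 4 3 2 1 / 2 4 1 3 / 1 2 3 4.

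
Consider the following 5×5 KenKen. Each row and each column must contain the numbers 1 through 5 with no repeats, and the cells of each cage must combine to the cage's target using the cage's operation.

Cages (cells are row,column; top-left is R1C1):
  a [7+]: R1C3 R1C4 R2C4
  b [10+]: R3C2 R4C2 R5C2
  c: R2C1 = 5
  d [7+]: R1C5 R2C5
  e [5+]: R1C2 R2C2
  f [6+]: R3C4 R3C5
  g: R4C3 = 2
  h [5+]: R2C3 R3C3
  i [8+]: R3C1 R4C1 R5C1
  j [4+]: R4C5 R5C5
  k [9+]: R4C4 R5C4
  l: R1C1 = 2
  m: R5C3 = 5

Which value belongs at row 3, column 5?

Cage l is given, leaving R1C1 = 2.
Cage c is a single given cell, leaving R2C1 = 5.
Cage g is given, so R4C3 = 2.
M is a freebie, so R5C3 = 5.
Row 5 already has 5; hence R5C4 = 4.
Column 4 now contains 4; hence R4C4 = 5.
5 is placed in column 4, leaving R1C4 = 1.
Cage b has sum 10, leaving R3C2 = 5.
Column 4 already has 1; hence R3C4 = 2.
5 is placed in row 3, so R3C5 = 4.
Cage a needs sum 7, so R1C3 = 3.
The two cells of cage d must have sum 7, so R1C5 = 5.
The two cells of cage h must have sum 5, leaving R2C3 = 4.
Column 4 now contains 2, which forces R2C4 = 3.
The two cells of cage d must have sum 7, leaving R2C5 = 2.
4 is placed in row 3; hence R3C3 = 1.
Cage i has sum 8, leaving R4C1 = 4.
Row 4 now contains 4; hence R4C2 = 3.
3 is placed in row 4, which forces R4C5 = 1.
Column 5 already has 1, leaving R5C5 = 3.
3 is placed in row 1, which forces R1C2 = 4.
2 is placed in row 2, so R2C2 = 1.
Row 3 already has 1, which forces R3C1 = 3.
Row 5 already has 3, which forces R5C1 = 1.
Cage b needs sum 10, which forces R5C2 = 2.
Completed grid: 2 4 3 1 5 / 5 1 4 3 2 / 3 5 1 2 4 / 4 3 2 5 1 / 1 2 5 4 3.

4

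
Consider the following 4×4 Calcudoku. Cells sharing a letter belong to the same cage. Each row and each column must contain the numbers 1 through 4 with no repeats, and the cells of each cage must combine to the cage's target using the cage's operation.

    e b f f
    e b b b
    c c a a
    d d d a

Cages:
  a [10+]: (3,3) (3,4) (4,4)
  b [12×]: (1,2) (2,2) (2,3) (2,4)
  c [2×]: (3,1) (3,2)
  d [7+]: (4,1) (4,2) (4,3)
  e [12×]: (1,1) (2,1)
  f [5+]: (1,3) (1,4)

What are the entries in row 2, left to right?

4 3 1 2

In row 3, 3 can only go at (3,3), so (3,3) = 3.
The 3 cells of cage a must have sum 10; hence (3,4) = 4.
Cage a has sum 10; hence (4,4) = 3.
Cage f needs two cells with sum 5, so (1,3) = 4.
3 is placed in column 4, which forces (1,4) = 1.
Cage b needs product 12; hence (2,2) = 3.
Column 4 already has 1, which forces (2,4) = 2.
Row 1 now contains 4, so (1,1) = 3.
Row 1 now contains 1, so (1,2) = 2.
3 is placed in row 2; hence (2,1) = 4.
Row 2 now contains 2, which forces (2,3) = 1.
2 is placed in column 2, leaving (3,2) = 1.
Column 2 now contains 1, so (4,2) = 4.
Column 3 already has 1, which forces (4,3) = 2.
Row 3 already has 1, which forces (3,1) = 2.
Row 4 now contains 2; hence (4,1) = 1.
Completed grid: 3 2 4 1 / 4 3 1 2 / 2 1 3 4 / 1 4 2 3.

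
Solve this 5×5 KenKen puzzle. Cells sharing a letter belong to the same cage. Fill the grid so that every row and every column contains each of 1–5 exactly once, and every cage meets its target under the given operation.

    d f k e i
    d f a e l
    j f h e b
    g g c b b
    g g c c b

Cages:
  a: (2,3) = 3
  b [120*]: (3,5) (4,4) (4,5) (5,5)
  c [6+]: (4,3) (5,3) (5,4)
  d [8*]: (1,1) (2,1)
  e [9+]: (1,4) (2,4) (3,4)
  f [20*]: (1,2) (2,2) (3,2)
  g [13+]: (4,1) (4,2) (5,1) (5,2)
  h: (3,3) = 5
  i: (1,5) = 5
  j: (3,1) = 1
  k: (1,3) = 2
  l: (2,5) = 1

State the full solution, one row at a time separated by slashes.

4 1 2 3 5 / 2 5 3 4 1 / 1 4 5 2 3 / 3 2 1 5 4 / 5 3 4 1 2

K is a freebie, leaving (1,3) = 2.
Cage i is a single given cell, which forces (1,5) = 5.
Cage a is a single given cell, which forces (2,3) = 3.
L is a freebie; hence (2,5) = 1.
Cage j is given; hence (3,1) = 1.
Cage h is a single given cell; hence (3,3) = 5.
3 is placed in column 3; hence (4,3) = 1.
Column 3 already has 1, which forces (5,3) = 4.
Row 1 now contains 2, leaving (1,1) = 4.
Cage f needs product 20; hence (1,2) = 1.
Row 1 now contains 1; hence (1,4) = 3.
Cage d's pair has product 8, leaving (2,1) = 2.
Cage f has product 20, leaving (2,2) = 5.
Row 2 now contains 5; hence (2,4) = 4.
Row 3 already has 5, leaving (3,2) = 4.
4 is placed in column 4, so (3,4) = 2.
Row 3 already has 2, so (3,5) = 3.
Cage b needs product 120; hence (4,4) = 5.
The 3 cells of cage c must have sum 6, which forces (5,4) = 1.
Column 5 already has 3, leaving (5,5) = 2.
Row 4 now contains 5, so (4,1) = 3.
Cage g needs sum 13, which forces (4,2) = 2.
Column 5 now contains 2; hence (4,5) = 4.
The 4 cells of cage g must have sum 13, leaving (5,1) = 5.
Row 5 now contains 2, leaving (5,2) = 3.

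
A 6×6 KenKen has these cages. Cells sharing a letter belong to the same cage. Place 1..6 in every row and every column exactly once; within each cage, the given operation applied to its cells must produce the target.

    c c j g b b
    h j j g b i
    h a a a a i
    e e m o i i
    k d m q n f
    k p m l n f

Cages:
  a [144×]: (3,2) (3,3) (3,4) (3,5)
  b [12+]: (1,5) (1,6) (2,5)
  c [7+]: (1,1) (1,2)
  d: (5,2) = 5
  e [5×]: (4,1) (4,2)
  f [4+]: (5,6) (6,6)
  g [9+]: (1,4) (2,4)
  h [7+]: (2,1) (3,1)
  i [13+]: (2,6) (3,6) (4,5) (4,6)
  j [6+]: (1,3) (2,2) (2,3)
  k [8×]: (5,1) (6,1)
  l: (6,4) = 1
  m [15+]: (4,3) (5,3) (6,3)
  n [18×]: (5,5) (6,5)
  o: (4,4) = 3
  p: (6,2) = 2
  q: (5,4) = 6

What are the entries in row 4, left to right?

Cage o is given, leaving (4,4) = 3.
D is a freebie, so (5,2) = 5.
Cage q is a single given cell, leaving (5,4) = 6.
Row 5 already has 6, so (5,5) = 3.
Row 5 already has 3; hence (5,6) = 1.
P is a freebie, so (6,2) = 2.
L is a freebie, so (6,4) = 1.
3 is placed in column 5; hence (6,5) = 6.
Column 6 now contains 1, which forces (6,6) = 3.
The two cells of cage e must have product 5, so (4,1) = 5.
Column 2 already has 5, which forces (4,2) = 1.
The 3 cells of cage m must have sum 15, leaving (4,3) = 6.
Row 4 now contains 1, so (4,5) = 2.
Row 4 now contains 2, so (4,6) = 4.
The two cells of cage k must have product 8, leaving (5,1) = 2.
Row 5 already has 6, so (5,3) = 4.
Row 6 now contains 2, leaving (6,1) = 4.
Cage m has sum 15, which forces (6,3) = 5.
Cage b needs sum 12, which forces (1,6) = 6.
Column 2 already has 1, so (2,2) = 3.
Cage a needs product 144, leaving (3,2) = 6.
Column 3 now contains 6, leaving (3,3) = 3.
Cage a has product 144, leaving (3,4) = 2.
Column 5 already has 2, which forces (3,5) = 4.
2 is placed in row 3; hence (3,6) = 5.
The two cells of cage c must have sum 7, leaving (1,1) = 3.
Row 1 already has 6; hence (1,2) = 4.
Row 1 now contains 4, so (1,4) = 5.
Row 1 now contains 5, which forces (1,5) = 1.
Cage h needs two cells with sum 7, which forces (2,1) = 6.
Column 4 now contains 5; hence (2,4) = 4.
Column 5 already has 1, which forces (2,5) = 5.
5 is placed in column 6; hence (2,6) = 2.
Row 3 already has 6, which forces (3,1) = 1.
Row 1 now contains 1; hence (1,3) = 2.
Row 2 already has 2, leaving (2,3) = 1.
Completed grid: 3 4 2 5 1 6 / 6 3 1 4 5 2 / 1 6 3 2 4 5 / 5 1 6 3 2 4 / 2 5 4 6 3 1 / 4 2 5 1 6 3.

5 1 6 3 2 4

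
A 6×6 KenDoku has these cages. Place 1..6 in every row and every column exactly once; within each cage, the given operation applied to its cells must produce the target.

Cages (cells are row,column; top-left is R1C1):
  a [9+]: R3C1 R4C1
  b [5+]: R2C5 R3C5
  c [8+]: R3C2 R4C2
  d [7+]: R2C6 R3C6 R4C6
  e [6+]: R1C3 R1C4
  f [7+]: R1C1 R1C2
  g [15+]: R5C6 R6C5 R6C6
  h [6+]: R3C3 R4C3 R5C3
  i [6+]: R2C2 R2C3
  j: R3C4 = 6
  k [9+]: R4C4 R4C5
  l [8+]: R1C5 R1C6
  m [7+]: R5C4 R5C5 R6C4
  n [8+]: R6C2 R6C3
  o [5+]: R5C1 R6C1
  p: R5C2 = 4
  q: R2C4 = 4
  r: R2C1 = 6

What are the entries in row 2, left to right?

6 1 5 4 3 2

Cage r is a single given cell, which forces R2C1 = 6.
Cage q is given, so R2C4 = 4.
J is a freebie, leaving R3C4 = 6.
Cage p is a single given cell, leaving R5C2 = 4.
The only place for 3 in row 2 is R2C5.
Cage b's pair has sum 5, so R3C5 = 2.
2 is placed in column 5, which forces R5C5 = 1.
Cage m has sum 7, leaving R5C4 = 5.
Row 5 now contains 5, leaving R5C6 = 6.
Cage m needs sum 7, leaving R6C4 = 1.
Cage e's pair has sum 6, so R1C3 = 4.
Column 4 already has 1, leaving R1C4 = 2.
Row 1 now contains 2, which forces R1C6 = 3.
5 is placed in column 4, which forces R4C4 = 3.
Cage k's pair has sum 9, leaving R4C5 = 6.
Cage f's pair has sum 7, so R1C1 = 1.
The two cells of cage f must have sum 7, which forces R1C2 = 6.
6 is placed in column 5; hence R1C5 = 5.
The two cells of cage c must have sum 8; hence R3C2 = 3.
3 is placed in row 3; hence R3C3 = 1.
Row 3 now contains 1; hence R3C6 = 4.
Row 4 already has 3, which forces R4C2 = 5.
1 is placed in column 3; hence R4C3 = 2.
2 is placed in row 4; hence R4C6 = 1.
2 is placed in column 3, so R5C3 = 3.
Column 2 already has 5; hence R6C2 = 2.
Column 5 now contains 5, which forces R6C5 = 4.
Column 6 already has 4; hence R6C6 = 5.
Column 2 already has 5; hence R2C2 = 1.
1 is placed in column 3, leaving R2C3 = 5.
1 is placed in column 6; hence R2C6 = 2.
Row 3 now contains 4, which forces R3C1 = 5.
Row 4 already has 5; hence R4C1 = 4.
3 is placed in row 5, leaving R5C1 = 2.
Row 6 already has 2, which forces R6C1 = 3.
Row 6 now contains 5, so R6C3 = 6.
The full grid is 1 6 4 2 5 3 / 6 1 5 4 3 2 / 5 3 1 6 2 4 / 4 5 2 3 6 1 / 2 4 3 5 1 6 / 3 2 6 1 4 5.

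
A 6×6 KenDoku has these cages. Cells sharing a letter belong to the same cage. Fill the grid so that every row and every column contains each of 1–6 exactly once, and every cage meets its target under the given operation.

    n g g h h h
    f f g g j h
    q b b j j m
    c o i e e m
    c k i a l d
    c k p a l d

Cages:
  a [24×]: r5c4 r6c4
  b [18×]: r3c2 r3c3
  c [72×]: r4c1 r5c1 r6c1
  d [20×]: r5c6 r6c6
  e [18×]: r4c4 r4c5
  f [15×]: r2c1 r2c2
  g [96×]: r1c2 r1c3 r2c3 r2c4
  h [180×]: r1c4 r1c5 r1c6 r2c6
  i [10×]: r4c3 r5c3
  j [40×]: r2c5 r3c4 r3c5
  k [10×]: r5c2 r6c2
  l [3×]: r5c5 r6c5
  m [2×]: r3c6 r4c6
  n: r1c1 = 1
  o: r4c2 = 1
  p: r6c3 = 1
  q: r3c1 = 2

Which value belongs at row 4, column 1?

N is a freebie; hence r1c1 = 1.
Cage q is a single given cell, leaving r3c1 = 2.
Row 3 now contains 2; hence r3c6 = 1.
Cage o is a single given cell, so r4c2 = 1.
1 is placed in column 6, which forces r4c6 = 2.
P is a freebie; hence r6c3 = 1.
1 is placed in row 6; hence r6c5 = 3.
Cage j has product 40; hence r2c5 = 2.
Row 4 now contains 2, so r4c3 = 5.
Cage e's pair has product 18, leaving r4c4 = 3.
Column 5 now contains 3, leaving r4c5 = 6.
Cage i's pair has product 10; hence r5c3 = 2.
Column 5 now contains 3, leaving r5c5 = 1.
The 4 cells of cage h must have product 180, so r1c4 = 2.
Cage h needs product 180, which forces r1c5 = 5.
5 is placed in column 5, leaving r3c5 = 4.
Row 4 already has 6, which forces r4c1 = 4.
Cage c has product 72; hence r5c1 = 3.
Row 5 already has 2, leaving r5c2 = 5.
Row 5 now contains 5, leaving r5c6 = 4.
The 3 cells of cage c must have product 72, so r6c1 = 6.
Cage k needs two cells with product 10, which forces r6c2 = 2.
Row 6 already has 6; hence r6c4 = 4.
4 is placed in column 6; hence r6c6 = 5.
Row 1 already has 2, which forces r1c2 = 4.
Cage g has product 96; hence r1c3 = 6.
Row 1 now contains 6, leaving r1c6 = 3.
3 is placed in column 1, so r2c1 = 5.
5 is placed in column 2, so r2c2 = 3.
Cage g needs product 96, leaving r2c3 = 4.
4 is placed in column 4, so r2c4 = 1.
Column 6 already has 3, which forces r2c6 = 6.
Column 2 now contains 3, so r3c2 = 6.
Column 3 now contains 6; hence r3c3 = 3.
4 is placed in row 3, leaving r3c4 = 5.
Row 5 already has 4, which forces r5c4 = 6.
The full grid is 1 4 6 2 5 3 / 5 3 4 1 2 6 / 2 6 3 5 4 1 / 4 1 5 3 6 2 / 3 5 2 6 1 4 / 6 2 1 4 3 5.

4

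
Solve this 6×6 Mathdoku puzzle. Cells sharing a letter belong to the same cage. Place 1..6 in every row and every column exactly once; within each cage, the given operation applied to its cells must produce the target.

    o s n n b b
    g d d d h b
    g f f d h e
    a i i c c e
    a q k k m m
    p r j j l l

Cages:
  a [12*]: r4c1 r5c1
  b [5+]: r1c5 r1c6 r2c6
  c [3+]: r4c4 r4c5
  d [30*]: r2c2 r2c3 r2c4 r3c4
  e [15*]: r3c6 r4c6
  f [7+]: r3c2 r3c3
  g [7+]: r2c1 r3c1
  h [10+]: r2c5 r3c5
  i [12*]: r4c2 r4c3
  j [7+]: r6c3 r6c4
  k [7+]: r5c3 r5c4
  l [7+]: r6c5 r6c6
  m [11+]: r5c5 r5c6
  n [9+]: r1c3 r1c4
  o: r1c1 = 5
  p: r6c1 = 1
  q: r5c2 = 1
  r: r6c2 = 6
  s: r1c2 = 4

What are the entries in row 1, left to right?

5 4 6 3 2 1

O is a freebie, leaving r1c1 = 5.
Cage s is given; hence r1c2 = 4.
Cage q is a single given cell, so r5c2 = 1.
Cage p is given, which forces r6c1 = 1.
Cage r is given; hence r6c2 = 6.
In row 1, 2 can only go at r1c5, so r1c5 = 2.
Cage b needs sum 5; hence r1c6 = 1.
The 3 cells of cage b must have sum 5, leaving r2c6 = 2.
Cage c's pair has sum 3, so r4c4 = 2.
Column 5 already has 2; hence r4c5 = 1.
The 4 cells of cage d must have product 30, leaving r2c2 = 5.
Cage d has product 30, which forces r2c3 = 1.
The 4 cells of cage d must have product 30; hence r2c4 = 6.
Row 2 now contains 6; hence r2c5 = 4.
The 4 cells of cage d must have product 30, which forces r3c4 = 1.
Column 5 now contains 4, which forces r3c5 = 6.
Row 4 now contains 2, which forces r4c2 = 3.
The two cells of cage i must have product 12, which forces r4c3 = 4.
3 is placed in row 4, so r4c6 = 5.
Column 5 already has 6; hence r5c5 = 5.
Column 6 already has 5, leaving r5c6 = 6.
Column 5 now contains 4, leaving r6c5 = 3.
Row 6 already has 3, leaving r6c6 = 4.
Cage n needs two cells with sum 9; hence r1c3 = 6.
Column 4 already has 6, which forces r1c4 = 3.
Row 2 already has 4; hence r2c1 = 3.
Cage g's pair has sum 7, leaving r3c1 = 4.
Column 2 already has 3; hence r3c2 = 2.
The two cells of cage f must have sum 7, so r3c3 = 5.
Column 6 already has 5, which forces r3c6 = 3.
Row 4 now contains 4, so r4c1 = 6.
The two cells of cage a must have product 12, which forces r5c1 = 2.
The two cells of cage k must have sum 7; hence r5c3 = 3.
The two cells of cage k must have sum 7, leaving r5c4 = 4.
Row 6 already has 3, leaving r6c3 = 2.
Row 6 already has 4, so r6c4 = 5.
Filled in: 5 4 6 3 2 1 / 3 5 1 6 4 2 / 4 2 5 1 6 3 / 6 3 4 2 1 5 / 2 1 3 4 5 6 / 1 6 2 5 3 4.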